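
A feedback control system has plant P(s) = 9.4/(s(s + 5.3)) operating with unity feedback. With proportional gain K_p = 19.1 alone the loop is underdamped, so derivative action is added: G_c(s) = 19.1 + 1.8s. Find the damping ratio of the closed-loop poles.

Forward path: (19.1 + 1.8s)·9.4/(s(s+5.3)). The closed-loop characteristic equation is s² + (5.3 + 9.4·1.8)s + 9.4·19.1 = 0.
That is s² + 22.22s + 179.5 = 0, so ω_n = 13.4 rad/s and ζ = 22.22/(2·13.4) = 0.8292.

ζ = 0.829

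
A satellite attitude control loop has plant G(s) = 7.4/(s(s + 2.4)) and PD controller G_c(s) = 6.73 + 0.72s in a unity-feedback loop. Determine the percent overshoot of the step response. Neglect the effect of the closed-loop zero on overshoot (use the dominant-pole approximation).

Forward path: (6.73 + 0.72s)·7.4/(s(s+2.4)). The closed-loop characteristic equation is s² + (2.4 + 7.4·0.72)s + 7.4·6.73 = 0.
That is s² + 7.728s + 49.8 = 0, so ω_n = 7.057 rad/s and ζ = 7.728/(2·7.057) = 0.5475.
%OS = 100·exp(−πζ/√(1−ζ²)) = 12.8%.

12.8%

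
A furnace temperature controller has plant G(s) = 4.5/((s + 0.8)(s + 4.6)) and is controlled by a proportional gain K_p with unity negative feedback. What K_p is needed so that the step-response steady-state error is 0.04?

K_p = 19.6

The loop is type 0, so e_ss(step) = 1/(1 + K_pos) with K_pos = K_p·G(0).
G(0) = 1.223. Require 1/(1 + K_p·1.223) = 0.04, so 1 + 1.223·K_p = 25.
K_p = (25 − 1)/1.223 = 19.6.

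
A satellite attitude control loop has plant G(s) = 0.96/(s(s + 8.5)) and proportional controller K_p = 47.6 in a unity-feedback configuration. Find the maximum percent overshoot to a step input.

7.89%

The closed-loop denominator s² + 8.5s + 45.7 gives ω_n = √45.7 = 6.76 and ζ = 8.5/(2ω_n) = 0.6287.
%OS = 100·exp(−πζ/√(1−ζ²)) = 100·exp(−π·0.6287/√0.6047) = 7.89%.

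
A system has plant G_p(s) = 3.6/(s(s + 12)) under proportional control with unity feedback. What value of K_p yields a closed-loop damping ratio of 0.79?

Closed-loop characteristic equation: s² + 12s + K_p·3.6 = 0.
So ω_n = √(3.6K_p) and 2ζω_n = 12, giving ζ = 12/(2√(3.6K_p)).
Setting ζ = 0.79: √(3.6K_p) = 12/(2·0.79) = 7.595, so K_p = 57.68/3.6 = 16.

K_p = 16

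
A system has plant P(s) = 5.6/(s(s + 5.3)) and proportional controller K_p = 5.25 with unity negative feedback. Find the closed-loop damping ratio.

ζ = 0.489

With unity feedback the closed-loop characteristic equation is s² + 5.3s + 5.25·5.6 = s² + 5.3s + 29.4 = 0.
So ω_n² = 29.4 ⇒ ω_n = 5.422 rad/s, and ζ = 5.3/(2ω_n) = 0.489.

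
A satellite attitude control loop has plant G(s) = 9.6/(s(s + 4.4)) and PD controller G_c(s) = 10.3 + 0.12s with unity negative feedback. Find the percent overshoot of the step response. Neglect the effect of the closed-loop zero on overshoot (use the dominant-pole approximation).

Forward path: (10.3 + 0.12s)·9.6/(s(s+4.4)). The closed-loop characteristic equation is s² + (4.4 + 9.6·0.12)s + 9.6·10.3 = 0.
That is s² + 5.552s + 98.88 = 0, so ω_n = 9.944 rad/s and ζ = 5.552/(2·9.944) = 0.2792.
%OS = 100·exp(−πζ/√(1−ζ²)) = 40.1%.

40.1%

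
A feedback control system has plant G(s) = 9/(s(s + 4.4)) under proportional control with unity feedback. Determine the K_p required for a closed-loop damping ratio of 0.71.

K_p = 1.07

Closed-loop characteristic equation: s² + 4.4s + K_p·9 = 0.
So ω_n = √(9K_p) and 2ζω_n = 4.4, giving ζ = 4.4/(2√(9K_p)).
Setting ζ = 0.71: √(9K_p) = 4.4/(2·0.71) = 3.099, so K_p = 9.601/9 = 1.07.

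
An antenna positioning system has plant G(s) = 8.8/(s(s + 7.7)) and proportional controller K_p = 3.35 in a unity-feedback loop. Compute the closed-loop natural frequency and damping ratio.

ω_n = 5.43 rad/s, ζ = 0.709

1 + K_p·G(s) = 0 gives s² + 7.7s + 29.48 = 0.
Matching s² + 2ζω_n s + ω_n²: ω_n = √29.48 = 5.43 rad/s and 2ζω_n = 7.7, so ζ = 7.7/(2·5.43) = 0.709.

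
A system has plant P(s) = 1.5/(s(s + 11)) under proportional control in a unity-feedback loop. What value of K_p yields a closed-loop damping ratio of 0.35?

K_p = 165

Closed-loop characteristic equation: s² + 11s + K_p·1.5 = 0.
So ω_n = √(1.5K_p) and 2ζω_n = 11, giving ζ = 11/(2√(1.5K_p)).
Setting ζ = 0.35: √(1.5K_p) = 11/(2·0.35) = 15.71, so K_p = 246.9/1.5 = 165.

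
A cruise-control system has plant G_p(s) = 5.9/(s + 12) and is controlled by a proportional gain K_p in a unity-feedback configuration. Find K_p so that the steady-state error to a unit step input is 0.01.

The loop is type 0, so e_ss(step) = 1/(1 + K_pos) with K_pos = K_p·G_p(0).
G_p(0) = 0.4917. Require 1/(1 + K_p·0.4917) = 0.01, so 1 + 0.4917·K_p = 100.
K_p = (100 − 1)/0.4917 = 201.

K_p = 201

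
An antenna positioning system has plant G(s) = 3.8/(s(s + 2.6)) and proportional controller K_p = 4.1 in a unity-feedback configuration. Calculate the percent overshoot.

33.4%

The closed-loop denominator s² + 2.6s + 15.58 gives ω_n = √15.58 = 3.947 and ζ = 2.6/(2ω_n) = 0.3294.
%OS = 100·exp(−πζ/√(1−ζ²)) = 100·exp(−π·0.3294/√0.8915) = 33.4%.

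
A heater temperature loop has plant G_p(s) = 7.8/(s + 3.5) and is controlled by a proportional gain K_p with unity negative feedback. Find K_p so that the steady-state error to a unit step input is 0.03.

The loop is type 0, so e_ss(step) = 1/(1 + K_pos) with K_pos = K_p·G_p(0).
G_p(0) = 2.229. Require 1/(1 + K_p·2.229) = 0.03, so 1 + 2.229·K_p = 33.33.
K_p = (33.33 − 1)/2.229 = 14.5.

K_p = 14.5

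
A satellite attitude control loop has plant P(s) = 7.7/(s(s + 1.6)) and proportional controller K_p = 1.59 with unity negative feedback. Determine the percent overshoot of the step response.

47.8%

The closed-loop denominator s² + 1.6s + 12.24 gives ω_n = √12.24 = 3.499 and ζ = 1.6/(2ω_n) = 0.2286.
%OS = 100·exp(−πζ/√(1−ζ²)) = 100·exp(−π·0.2286/√0.9477) = 47.8%.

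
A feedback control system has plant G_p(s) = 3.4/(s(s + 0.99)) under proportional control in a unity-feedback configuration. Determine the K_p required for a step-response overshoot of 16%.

From %OS = 100·exp(−πζ/√(1−ζ²)) = 16%, ζ = −ln(0.16)/√(π²+ln²(0.16)) = 0.5039.
Characteristic equation s² + 0.99s + 3.4K_p = 0 gives ζ = 0.99/(2√(3.4K_p)).
Setting ζ = 0.5039: √(3.4K_p) = 0.99/(2·0.5039) = 0.9824, so K_p = 0.9651/3.4 = 0.284.

K_p = 0.284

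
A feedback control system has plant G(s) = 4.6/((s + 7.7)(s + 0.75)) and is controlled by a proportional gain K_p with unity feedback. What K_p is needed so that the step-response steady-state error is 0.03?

K_p = 40.6

Steady-state error for a unit step on this type-0 loop is 1/(1 + K_p·G(0)).
G(0) = 0.7965. Require 1/(1 + K_p·0.7965) = 0.03, so 1 + 0.7965·K_p = 33.33.
K_p = (33.33 − 1)/0.7965 = 40.6.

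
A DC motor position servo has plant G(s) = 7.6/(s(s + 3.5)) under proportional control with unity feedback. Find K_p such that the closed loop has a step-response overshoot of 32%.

K_p = 3.47

From %OS = 100·exp(−πζ/√(1−ζ²)) = 32%, ζ = −ln(0.32)/√(π²+ln²(0.32)) = 0.341.
Characteristic equation s² + 3.5s + 7.6K_p = 0 gives ζ = 3.5/(2√(7.6K_p)).
Setting ζ = 0.341: √(7.6K_p) = 3.5/(2·0.341) = 5.133, so K_p = 26.34/7.6 = 3.47.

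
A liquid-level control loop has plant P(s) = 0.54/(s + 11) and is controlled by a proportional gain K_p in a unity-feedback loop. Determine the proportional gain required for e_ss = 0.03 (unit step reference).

K_p = 659

For a type-0 loop with proportional control, e_ss = 1/(1 + K_p·P(0)).
P(0) = 0.04909. Require 1/(1 + K_p·0.04909) = 0.03, so 1 + 0.04909·K_p = 33.33.
K_p = (33.33 − 1)/0.04909 = 659.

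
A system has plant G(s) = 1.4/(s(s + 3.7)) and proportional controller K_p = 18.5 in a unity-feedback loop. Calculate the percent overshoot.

29.3%

The closed-loop denominator s² + 3.7s + 25.9 gives ω_n = √25.9 = 5.089 and ζ = 3.7/(2ω_n) = 0.3635.
%OS = 100·exp(−πζ/√(1−ζ²)) = 100·exp(−π·0.3635/√0.8679) = 29.3%.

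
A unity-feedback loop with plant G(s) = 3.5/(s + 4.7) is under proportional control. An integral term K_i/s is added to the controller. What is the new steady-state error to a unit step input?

The integrator makes K_pos = lim_{s→0} C(s)G(s) infinite, so e_ss = 1/(1+K_pos) = 0.

0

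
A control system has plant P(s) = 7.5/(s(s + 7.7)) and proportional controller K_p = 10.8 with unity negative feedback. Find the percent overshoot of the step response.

Closed-loop characteristic equation: s² + 7.7s + 81 = 0, so ω_n = 9 rad/s and ζ = 7.7/(2·9) = 0.4278.
%OS = 100·exp(−πζ/√(1−ζ²)) = 100·exp(−π·0.4278/√0.817) = 22.6%.

22.6%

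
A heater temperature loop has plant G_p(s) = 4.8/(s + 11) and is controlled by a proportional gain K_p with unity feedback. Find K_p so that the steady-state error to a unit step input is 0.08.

For a type-0 loop with proportional control, e_ss = 1/(1 + K_p·G_p(0)).
G_p(0) = 0.4364. Require 1/(1 + K_p·0.4364) = 0.08, so 1 + 0.4364·K_p = 12.5.
K_p = (12.5 − 1)/0.4364 = 26.4.

K_p = 26.4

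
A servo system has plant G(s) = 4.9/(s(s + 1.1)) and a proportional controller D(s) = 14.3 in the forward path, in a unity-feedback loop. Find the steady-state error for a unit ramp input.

0.0157

The loop has one pole at the origin (type 1). Velocity error constant K_v = lim_{s→0} s·D(s)G(s) = 14.3·4.9/1.1 = 63.7.
Steady-state error to a unit ramp: e_ss = 1/K_v = 0.0157.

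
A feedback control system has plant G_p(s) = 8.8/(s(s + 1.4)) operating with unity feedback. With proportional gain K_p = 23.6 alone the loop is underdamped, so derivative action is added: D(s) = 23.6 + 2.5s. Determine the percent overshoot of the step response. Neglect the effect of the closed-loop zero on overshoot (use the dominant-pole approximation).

1.27%

Forward path: (23.6 + 2.5s)·8.8/(s(s+1.4)). The closed-loop characteristic equation is s² + (1.4 + 8.8·2.5)s + 8.8·23.6 = 0.
That is s² + 23.4s + 207.7 = 0, so ω_n = 14.41 rad/s and ζ = 23.4/(2·14.41) = 0.8119.
%OS = 100·exp(−πζ/√(1−ζ²)) = 1.27%.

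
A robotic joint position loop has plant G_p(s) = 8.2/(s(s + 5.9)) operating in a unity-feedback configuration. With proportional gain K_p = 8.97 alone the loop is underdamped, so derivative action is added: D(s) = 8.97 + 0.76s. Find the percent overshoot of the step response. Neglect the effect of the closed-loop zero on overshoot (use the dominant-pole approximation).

4.31%

Forward path: (8.97 + 0.76s)·8.2/(s(s+5.9)). The closed-loop characteristic equation is s² + (5.9 + 8.2·0.76)s + 8.2·8.97 = 0.
That is s² + 12.13s + 73.55 = 0, so ω_n = 8.576 rad/s and ζ = 12.13/(2·8.576) = 0.7073.
%OS = 100·exp(−πζ/√(1−ζ²)) = 4.31%.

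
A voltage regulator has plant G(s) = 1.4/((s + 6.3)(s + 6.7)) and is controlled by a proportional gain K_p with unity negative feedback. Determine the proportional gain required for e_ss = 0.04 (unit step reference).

K_p = 724

Steady-state error for a unit step on this type-0 loop is 1/(1 + K_p·G(0)).
G(0) = 0.03317. Require 1/(1 + K_p·0.03317) = 0.04, so 1 + 0.03317·K_p = 25.
K_p = (25 − 1)/0.03317 = 724.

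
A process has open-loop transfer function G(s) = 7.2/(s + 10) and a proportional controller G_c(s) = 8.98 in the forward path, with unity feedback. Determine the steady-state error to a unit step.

0.134

The loop is type 0. Static position error constant K_pos = G_c(0)·G(0) = 8.98·0.72 = 6.466.
Steady-state error to a unit step: e_ss = 1/(1+K_pos) = 1/7.466 = 0.134.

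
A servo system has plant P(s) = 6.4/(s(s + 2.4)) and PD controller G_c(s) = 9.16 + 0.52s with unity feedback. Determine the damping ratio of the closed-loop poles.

ζ = 0.374

Forward path: (9.16 + 0.52s)·6.4/(s(s+2.4)). The closed-loop characteristic equation is s² + (2.4 + 6.4·0.52)s + 6.4·9.16 = 0.
That is s² + 5.728s + 58.62 = 0, so ω_n = 7.657 rad/s and ζ = 5.728/(2·7.657) = 0.3741.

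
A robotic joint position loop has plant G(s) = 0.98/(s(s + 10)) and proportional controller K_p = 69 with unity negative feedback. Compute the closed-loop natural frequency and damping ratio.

ω_n = 8.22 rad/s, ζ = 0.608

The closed-loop denominator is s(s+10) + 69·0.98 = s² + 10s + 67.62.
So ω_n² = 67.62 ⇒ ω_n = 8.223 rad/s, and ζ = 10/(2ω_n) = 0.608.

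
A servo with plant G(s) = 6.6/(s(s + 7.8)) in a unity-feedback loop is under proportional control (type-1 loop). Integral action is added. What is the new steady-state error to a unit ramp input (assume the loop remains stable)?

0

The integrator raises the loop to type 2, so K_v → ∞ and e_ss to a ramp is zero.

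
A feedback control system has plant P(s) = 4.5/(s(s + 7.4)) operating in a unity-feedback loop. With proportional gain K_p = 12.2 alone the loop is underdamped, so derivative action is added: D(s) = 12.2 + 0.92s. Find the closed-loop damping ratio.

ζ = 0.779

Forward path: (12.2 + 0.92s)·4.5/(s(s+7.4)). The closed-loop characteristic equation is s² + (7.4 + 4.5·0.92)s + 4.5·12.2 = 0.
That is s² + 11.54s + 54.9 = 0, so ω_n = 7.409 rad/s and ζ = 11.54/(2·7.409) = 0.7787.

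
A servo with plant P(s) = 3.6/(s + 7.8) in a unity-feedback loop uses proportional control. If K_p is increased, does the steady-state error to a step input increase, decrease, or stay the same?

e_ss = 1/(1 + K_p·P(0)); a larger K_p raises the denominator, so e_ss decreases.

decrease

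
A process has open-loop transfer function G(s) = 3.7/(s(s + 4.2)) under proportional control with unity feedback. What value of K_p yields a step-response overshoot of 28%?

From %OS = 100·exp(−πζ/√(1−ζ²)) = 28%, ζ = −ln(0.28)/√(π²+ln²(0.28)) = 0.3755.
Characteristic equation s² + 4.2s + 3.7K_p = 0 gives ζ = 4.2/(2√(3.7K_p)).
Setting ζ = 0.3755: √(3.7K_p) = 4.2/(2·0.3755) = 5.592, so K_p = 31.27/3.7 = 8.45.

K_p = 8.45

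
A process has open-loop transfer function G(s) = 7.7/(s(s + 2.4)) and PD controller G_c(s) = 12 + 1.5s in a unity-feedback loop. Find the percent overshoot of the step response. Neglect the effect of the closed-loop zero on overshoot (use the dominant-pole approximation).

3.64%

Forward path: (12 + 1.5s)·7.7/(s(s+2.4)). The closed-loop characteristic equation is s² + (2.4 + 7.7·1.5)s + 7.7·12 = 0.
That is s² + 13.95s + 92.4 = 0, so ω_n = 9.612 rad/s and ζ = 13.95/(2·9.612) = 0.7256.
%OS = 100·exp(−πζ/√(1−ζ²)) = 3.64%.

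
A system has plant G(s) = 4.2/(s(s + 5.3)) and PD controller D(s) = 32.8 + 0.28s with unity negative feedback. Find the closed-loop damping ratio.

ζ = 0.276

Forward path: (32.8 + 0.28s)·4.2/(s(s+5.3)). The closed-loop characteristic equation is s² + (5.3 + 4.2·0.28)s + 4.2·32.8 = 0.
That is s² + 6.476s + 137.8 = 0, so ω_n = 11.74 rad/s and ζ = 6.476/(2·11.74) = 0.2759.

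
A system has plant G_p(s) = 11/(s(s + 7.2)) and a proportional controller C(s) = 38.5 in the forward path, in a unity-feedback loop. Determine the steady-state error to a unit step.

The open loop C(s)G_p(s) has a pole at the origin (type 1), so the static position error constant is infinite and e_ss = 1/(1+∞) = 0.

0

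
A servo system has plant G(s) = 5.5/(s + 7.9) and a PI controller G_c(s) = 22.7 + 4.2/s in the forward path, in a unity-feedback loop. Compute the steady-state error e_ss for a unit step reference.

The open loop G_c(s)G(s) has a pole at the origin (type 1), so the static position error constant is infinite and e_ss = 1/(1+∞) = 0.

0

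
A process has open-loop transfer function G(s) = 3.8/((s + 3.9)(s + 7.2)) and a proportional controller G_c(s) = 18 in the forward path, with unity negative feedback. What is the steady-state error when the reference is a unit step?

0.291

The loop is type 0. Static position error constant K_pos = G_c(0)·G(0) = 18·0.1353 = 2.436.
Steady-state error to a unit step: e_ss = 1/(1+K_pos) = 1/3.436 = 0.291.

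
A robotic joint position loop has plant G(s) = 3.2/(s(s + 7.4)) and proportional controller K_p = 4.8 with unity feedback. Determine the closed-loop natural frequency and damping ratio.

ω_n = 3.92 rad/s, ζ = 0.944

1 + K_p·G(s) = 0 gives s² + 7.4s + 15.36 = 0.
So ω_n² = 15.36 ⇒ ω_n = 3.919 rad/s, and ζ = 7.4/(2ω_n) = 0.944.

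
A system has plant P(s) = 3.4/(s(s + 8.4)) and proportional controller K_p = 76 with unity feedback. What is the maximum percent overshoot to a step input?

42.7%

Closed-loop characteristic equation: s² + 8.4s + 258.4 = 0, so ω_n = 16.07 rad/s and ζ = 8.4/(2·16.07) = 0.2613.
%OS = 100·exp(−πζ/√(1−ζ²)) = 100·exp(−π·0.2613/√0.9317) = 42.7%.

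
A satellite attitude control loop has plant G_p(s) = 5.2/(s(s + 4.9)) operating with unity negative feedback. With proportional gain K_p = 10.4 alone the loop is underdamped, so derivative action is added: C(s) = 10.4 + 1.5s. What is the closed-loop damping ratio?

ζ = 0.863

Forward path: (10.4 + 1.5s)·5.2/(s(s+4.9)). The closed-loop characteristic equation is s² + (4.9 + 5.2·1.5)s + 5.2·10.4 = 0.
That is s² + 12.7s + 54.08 = 0, so ω_n = 7.354 rad/s and ζ = 12.7/(2·7.354) = 0.8635.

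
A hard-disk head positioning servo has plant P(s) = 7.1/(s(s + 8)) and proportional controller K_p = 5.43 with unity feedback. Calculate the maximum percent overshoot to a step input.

The closed-loop denominator s² + 8s + 38.55 gives ω_n = √38.55 = 6.209 and ζ = 8/(2ω_n) = 0.6442.
%OS = 100·exp(−πζ/√(1−ζ²)) = 100·exp(−π·0.6442/√0.585) = 7.09%.

7.09%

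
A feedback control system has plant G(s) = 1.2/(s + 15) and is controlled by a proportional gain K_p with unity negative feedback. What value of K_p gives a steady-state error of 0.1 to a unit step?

The loop is type 0, so e_ss(step) = 1/(1 + K_pos) with K_pos = K_p·G(0).
G(0) = 0.08. Require 1/(1 + K_p·0.08) = 0.1, so 1 + 0.08·K_p = 10.
K_p = (10 − 1)/0.08 = 112.

K_p = 112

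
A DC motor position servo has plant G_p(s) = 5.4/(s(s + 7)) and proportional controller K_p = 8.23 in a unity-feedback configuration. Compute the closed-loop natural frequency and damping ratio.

ω_n = 6.67 rad/s, ζ = 0.525

The closed-loop denominator is s(s+7) + 8.23·5.4 = s² + 7s + 44.44.
So ω_n² = 44.44 ⇒ ω_n = 6.666 rad/s, and ζ = 7/(2ω_n) = 0.525.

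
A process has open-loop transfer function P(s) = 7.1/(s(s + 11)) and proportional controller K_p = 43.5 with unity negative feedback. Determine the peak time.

Closed-loop characteristic equation: s² + 11s + 308.8 = 0, so ω_n = 17.57 rad/s and ζ = 11/(2·17.57) = 0.313.
Damped frequency ω_d = ω_n√(1−ζ²) = 16.69 rad/s, so peak time T_p = π/ω_d = 0.188 s.

T_p = 0.188 s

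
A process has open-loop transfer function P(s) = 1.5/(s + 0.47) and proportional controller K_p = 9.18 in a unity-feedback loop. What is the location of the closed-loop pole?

s = -14.24

Closed-loop transfer function: T(s) = K_p·P(s)/(1 + K_p·P(s)) = 13.77/(s + 0.47 + 13.77) = 13.77/(s + 14.24).
The closed-loop pole is at s = −14.24.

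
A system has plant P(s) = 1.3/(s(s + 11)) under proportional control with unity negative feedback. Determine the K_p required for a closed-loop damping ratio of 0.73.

Closed-loop characteristic equation: s² + 11s + K_p·1.3 = 0.
So ω_n = √(1.3K_p) and 2ζω_n = 11, giving ζ = 11/(2√(1.3K_p)).
Setting ζ = 0.73: √(1.3K_p) = 11/(2·0.73) = 7.534, so K_p = 56.76/1.3 = 43.7.

K_p = 43.7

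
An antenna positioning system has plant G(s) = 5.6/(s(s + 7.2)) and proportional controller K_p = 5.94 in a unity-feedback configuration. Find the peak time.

From 1 + K_pG(s) = 0: s² + 7.2s + 33.26 = 0 ⇒ ω_n = 5.767, ζ = 0.6242.
Damped frequency ω_d = ω_n√(1−ζ²) = 4.506 rad/s, so peak time T_p = π/ω_d = 0.697 s.

T_p = 0.697 s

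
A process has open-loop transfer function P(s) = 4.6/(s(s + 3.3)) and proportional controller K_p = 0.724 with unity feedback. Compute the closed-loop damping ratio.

ζ = 0.904

With unity feedback the closed-loop characteristic equation is s² + 3.3s + 0.724·4.6 = s² + 3.3s + 3.33 = 0.
So ω_n² = 3.33 ⇒ ω_n = 1.825 rad/s, and ζ = 3.3/(2ω_n) = 0.904.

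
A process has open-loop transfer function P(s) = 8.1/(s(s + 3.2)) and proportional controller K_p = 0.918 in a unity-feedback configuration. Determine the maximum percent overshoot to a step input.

The closed-loop denominator s² + 3.2s + 7.436 gives ω_n = √7.436 = 2.727 and ζ = 3.2/(2ω_n) = 0.5868.
%OS = 100·exp(−πζ/√(1−ζ²)) = 100·exp(−π·0.5868/√0.6557) = 10.3%.

10.3%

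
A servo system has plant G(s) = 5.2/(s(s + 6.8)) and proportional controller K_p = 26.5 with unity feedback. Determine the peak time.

T_p = 0.28 s

The closed-loop denominator s² + 6.8s + 137.8 gives ω_n = √137.8 = 11.74 and ζ = 6.8/(2ω_n) = 0.2896.
Damped frequency ω_d = ω_n√(1−ζ²) = 11.24 rad/s, so peak time T_p = π/ω_d = 0.28 s.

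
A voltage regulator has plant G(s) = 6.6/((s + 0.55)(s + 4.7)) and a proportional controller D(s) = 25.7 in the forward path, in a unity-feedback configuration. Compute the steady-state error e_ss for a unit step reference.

0.015

The loop is type 0. Static position error constant K_pos = D(0)·G(0) = 25.7·2.553 = 65.62.
Steady-state error to a unit step: e_ss = 1/(1+K_pos) = 1/66.62 = 0.015.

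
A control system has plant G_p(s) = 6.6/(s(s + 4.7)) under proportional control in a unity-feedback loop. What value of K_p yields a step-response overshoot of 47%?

K_p = 15.3

From %OS = 100·exp(−πζ/√(1−ζ²)) = 47%, ζ = −ln(0.47)/√(π²+ln²(0.47)) = 0.2337.
Characteristic equation s² + 4.7s + 6.6K_p = 0 gives ζ = 4.7/(2√(6.6K_p)).
Setting ζ = 0.2337: √(6.6K_p) = 4.7/(2·0.2337) = 10.06, so K_p = 101.1/6.6 = 15.3.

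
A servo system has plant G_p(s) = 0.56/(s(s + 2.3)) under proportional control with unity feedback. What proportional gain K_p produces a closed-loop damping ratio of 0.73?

K_p = 4.43

Closed-loop characteristic equation: s² + 2.3s + K_p·0.56 = 0.
So ω_n = √(0.56K_p) and 2ζω_n = 2.3, giving ζ = 2.3/(2√(0.56K_p)).
Setting ζ = 0.73: √(0.56K_p) = 2.3/(2·0.73) = 1.575, so K_p = 2.482/0.56 = 4.43.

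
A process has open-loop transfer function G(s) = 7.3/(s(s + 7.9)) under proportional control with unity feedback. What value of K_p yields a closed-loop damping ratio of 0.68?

K_p = 4.62

Closed-loop characteristic equation: s² + 7.9s + K_p·7.3 = 0.
So ω_n = √(7.3K_p) and 2ζω_n = 7.9, giving ζ = 7.9/(2√(7.3K_p)).
Setting ζ = 0.68: √(7.3K_p) = 7.9/(2·0.68) = 5.809, so K_p = 33.74/7.3 = 4.62.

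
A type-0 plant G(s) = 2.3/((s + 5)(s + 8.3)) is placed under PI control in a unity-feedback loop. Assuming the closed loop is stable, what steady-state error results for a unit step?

0

The PI controller's integrator makes the forward path type 1, so e_ss to a step is zero.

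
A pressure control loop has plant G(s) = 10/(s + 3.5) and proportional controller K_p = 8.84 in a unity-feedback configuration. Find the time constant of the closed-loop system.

Closed-loop transfer function: T(s) = K_p·G(s)/(1 + K_p·G(s)) = 88.4/(s + 3.5 + 88.4) = 88.4/(s + 91.9).
Time constant τ = 1/91.9 = 0.0109 s.

τ = 0.0109 s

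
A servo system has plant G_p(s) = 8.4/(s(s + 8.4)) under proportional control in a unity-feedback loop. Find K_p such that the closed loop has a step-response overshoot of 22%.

K_p = 11.1

From %OS = 100·exp(−πζ/√(1−ζ²)) = 22%, ζ = −ln(0.22)/√(π²+ln²(0.22)) = 0.4342.
Characteristic equation s² + 8.4s + 8.4K_p = 0 gives ζ = 8.4/(2√(8.4K_p)).
Setting ζ = 0.4342: √(8.4K_p) = 8.4/(2·0.4342) = 9.674, so K_p = 93.58/8.4 = 11.1.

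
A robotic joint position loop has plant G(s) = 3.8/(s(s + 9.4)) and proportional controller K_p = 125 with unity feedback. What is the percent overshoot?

50%

From 1 + K_pG(s) = 0: s² + 9.4s + 475 = 0 ⇒ ω_n = 21.79, ζ = 0.2157.
%OS = 100·exp(−πζ/√(1−ζ²)) = 100·exp(−π·0.2157/√0.9535) = 50%.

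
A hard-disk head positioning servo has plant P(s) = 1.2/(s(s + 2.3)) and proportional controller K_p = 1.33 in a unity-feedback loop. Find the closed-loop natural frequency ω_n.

ω_n = 1.26 rad/s

With unity feedback the closed-loop characteristic equation is s² + 2.3s + 1.33·1.2 = s² + 2.3s + 1.596 = 0.
Matching s² + 2ζω_n s + ω_n²: ω_n = √1.596 = 1.263 rad/s and 2ζω_n = 2.3, so ζ = 2.3/(2·1.263) = 0.91.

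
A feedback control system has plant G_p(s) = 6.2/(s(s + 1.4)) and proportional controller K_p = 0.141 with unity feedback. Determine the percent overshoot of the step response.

From 1 + K_pG_p(s) = 0: s² + 1.4s + 0.8742 = 0 ⇒ ω_n = 0.935, ζ = 0.7487.
%OS = 100·exp(−πζ/√(1−ζ²)) = 100·exp(−π·0.7487/√0.4395) = 2.88%.

2.88%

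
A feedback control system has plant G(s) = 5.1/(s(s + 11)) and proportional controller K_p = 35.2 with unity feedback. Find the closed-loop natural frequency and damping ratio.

With unity feedback the closed-loop characteristic equation is s² + 11s + 35.2·5.1 = s² + 11s + 179.5 = 0.
So ω_n² = 179.5 ⇒ ω_n = 13.4 rad/s, and ζ = 11/(2ω_n) = 0.41.

ω_n = 13.4 rad/s, ζ = 0.41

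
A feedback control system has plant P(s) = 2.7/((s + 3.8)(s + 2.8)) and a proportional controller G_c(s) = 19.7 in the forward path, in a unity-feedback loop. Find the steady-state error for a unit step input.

0.167

The loop is type 0. Static position error constant K_pos = G_c(0)·P(0) = 19.7·0.2538 = 4.999.
Steady-state error to a unit step: e_ss = 1/(1+K_pos) = 1/5.999 = 0.167.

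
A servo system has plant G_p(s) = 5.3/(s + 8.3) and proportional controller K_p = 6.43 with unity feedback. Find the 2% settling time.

Closed-loop transfer function: T(s) = K_p·G_p(s)/(1 + K_p·G_p(s)) = 34.08/(s + 8.3 + 34.08) = 34.08/(s + 42.38).
Time constant τ = 1/42.38 = 0.0236 s, so the 2% settling time is about 4τ = 0.0944 s.

T_s ≈ 0.0944 s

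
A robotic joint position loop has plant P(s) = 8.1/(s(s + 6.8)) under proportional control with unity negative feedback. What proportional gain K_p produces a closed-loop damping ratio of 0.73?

Closed-loop characteristic equation: s² + 6.8s + K_p·8.1 = 0.
So ω_n = √(8.1K_p) and 2ζω_n = 6.8, giving ζ = 6.8/(2√(8.1K_p)).
Setting ζ = 0.73: √(8.1K_p) = 6.8/(2·0.73) = 4.658, so K_p = 21.69/8.1 = 2.68.

K_p = 2.68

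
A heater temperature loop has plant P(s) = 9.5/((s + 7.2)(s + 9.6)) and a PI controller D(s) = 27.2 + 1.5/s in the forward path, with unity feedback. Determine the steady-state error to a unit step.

0

The open loop D(s)P(s) has a pole at the origin (type 1), so the static position error constant is infinite and e_ss = 1/(1+∞) = 0.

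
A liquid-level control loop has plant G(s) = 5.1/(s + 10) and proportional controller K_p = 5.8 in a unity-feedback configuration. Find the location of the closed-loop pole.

Closed-loop transfer function: T(s) = K_p·G(s)/(1 + K_p·G(s)) = 29.58/(s + 10 + 29.58) = 29.58/(s + 39.58).
The closed-loop pole is at s = −39.58.

s = -39.58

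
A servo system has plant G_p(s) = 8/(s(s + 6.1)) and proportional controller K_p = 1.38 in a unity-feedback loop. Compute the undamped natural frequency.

ω_n = 3.32 rad/s

The closed-loop denominator is s(s+6.1) + 1.38·8 = s² + 6.1s + 11.04.
Matching s² + 2ζω_n s + ω_n²: ω_n = √11.04 = 3.323 rad/s and 2ζω_n = 6.1, so ζ = 6.1/(2·3.323) = 0.918.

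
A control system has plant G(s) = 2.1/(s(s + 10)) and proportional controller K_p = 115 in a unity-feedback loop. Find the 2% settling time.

From 1 + K_pG(s) = 0: s² + 10s + 241.5 = 0 ⇒ ω_n = 15.54, ζ = 0.3217.
2% settling time T_s ≈ 4/(ζω_n) = 4/5 = 0.8 s.

T_s ≈ 0.8 s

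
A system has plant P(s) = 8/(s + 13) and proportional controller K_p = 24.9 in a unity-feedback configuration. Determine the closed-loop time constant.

Closed-loop transfer function: T(s) = K_p·P(s)/(1 + K_p·P(s)) = 199.2/(s + 13 + 199.2) = 199.2/(s + 212.2).
Time constant τ = 1/212.2 = 0.00471 s.

τ = 0.00471 s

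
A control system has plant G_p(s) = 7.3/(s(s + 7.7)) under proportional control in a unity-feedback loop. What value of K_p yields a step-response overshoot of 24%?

K_p = 11.9

From %OS = 100·exp(−πζ/√(1−ζ²)) = 24%, ζ = −ln(0.24)/√(π²+ln²(0.24)) = 0.4136.
Characteristic equation s² + 7.7s + 7.3K_p = 0 gives ζ = 7.7/(2√(7.3K_p)).
Setting ζ = 0.4136: √(7.3K_p) = 7.7/(2·0.4136) = 9.309, so K_p = 86.65/7.3 = 11.9.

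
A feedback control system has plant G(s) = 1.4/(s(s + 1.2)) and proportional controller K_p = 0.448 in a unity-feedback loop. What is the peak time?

T_p = 6.08 s

Closed-loop characteristic equation: s² + 1.2s + 0.6272 = 0, so ω_n = 0.792 rad/s and ζ = 1.2/(2·0.792) = 0.7576.
Damped frequency ω_d = ω_n√(1−ζ²) = 0.5169 rad/s, so peak time T_p = π/ω_d = 6.08 s.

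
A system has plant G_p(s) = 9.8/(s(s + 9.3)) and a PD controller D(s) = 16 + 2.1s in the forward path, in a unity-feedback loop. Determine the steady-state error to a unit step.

The open loop D(s)G_p(s) has a pole at the origin (type 1), so the static position error constant is infinite and e_ss = 1/(1+∞) = 0.

0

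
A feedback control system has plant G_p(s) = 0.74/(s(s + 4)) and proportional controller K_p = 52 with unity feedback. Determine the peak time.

From 1 + K_pG_p(s) = 0: s² + 4s + 38.48 = 0 ⇒ ω_n = 6.203, ζ = 0.3224.
Damped frequency ω_d = ω_n√(1−ζ²) = 5.872 rad/s, so peak time T_p = π/ω_d = 0.535 s.

T_p = 0.535 s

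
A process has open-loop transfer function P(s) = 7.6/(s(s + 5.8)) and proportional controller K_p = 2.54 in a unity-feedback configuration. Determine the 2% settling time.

T_s ≈ 1.38 s

Closed-loop characteristic equation: s² + 5.8s + 19.3 = 0, so ω_n = 4.394 rad/s and ζ = 5.8/(2·4.394) = 0.66.
2% settling time T_s ≈ 4/(ζω_n) = 4/2.9 = 1.38 s.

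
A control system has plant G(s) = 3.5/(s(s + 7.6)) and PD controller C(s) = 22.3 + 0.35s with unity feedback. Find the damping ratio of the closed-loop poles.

ζ = 0.499

Forward path: (22.3 + 0.35s)·3.5/(s(s+7.6)). The closed-loop characteristic equation is s² + (7.6 + 3.5·0.35)s + 3.5·22.3 = 0.
That is s² + 8.825s + 78.05 = 0, so ω_n = 8.835 rad/s and ζ = 8.825/(2·8.835) = 0.4995.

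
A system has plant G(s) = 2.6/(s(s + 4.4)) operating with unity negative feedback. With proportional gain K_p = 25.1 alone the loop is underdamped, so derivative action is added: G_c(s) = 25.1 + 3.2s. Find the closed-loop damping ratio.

ζ = 0.787

Forward path: (25.1 + 3.2s)·2.6/(s(s+4.4)). The closed-loop characteristic equation is s² + (4.4 + 2.6·3.2)s + 2.6·25.1 = 0.
That is s² + 12.72s + 65.26 = 0, so ω_n = 8.078 rad/s and ζ = 12.72/(2·8.078) = 0.7873.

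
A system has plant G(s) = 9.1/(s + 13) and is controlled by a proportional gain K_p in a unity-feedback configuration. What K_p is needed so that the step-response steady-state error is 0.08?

K_p = 16.4

The loop is type 0, so e_ss(step) = 1/(1 + K_pos) with K_pos = K_p·G(0).
G(0) = 0.7. Require 1/(1 + K_p·0.7) = 0.08, so 1 + 0.7·K_p = 12.5.
K_p = (12.5 − 1)/0.7 = 16.4.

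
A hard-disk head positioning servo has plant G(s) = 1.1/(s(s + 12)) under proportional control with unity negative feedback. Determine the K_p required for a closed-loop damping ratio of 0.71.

Closed-loop characteristic equation: s² + 12s + K_p·1.1 = 0.
So ω_n = √(1.1K_p) and 2ζω_n = 12, giving ζ = 12/(2√(1.1K_p)).
Setting ζ = 0.71: √(1.1K_p) = 12/(2·0.71) = 8.451, so K_p = 71.41/1.1 = 64.9.

K_p = 64.9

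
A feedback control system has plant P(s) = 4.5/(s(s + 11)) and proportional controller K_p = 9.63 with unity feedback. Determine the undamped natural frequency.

With unity feedback the closed-loop characteristic equation is s² + 11s + 9.63·4.5 = s² + 11s + 43.34 = 0.
Matching s² + 2ζω_n s + ω_n²: ω_n = √43.34 = 6.583 rad/s and 2ζω_n = 11, so ζ = 11/(2·6.583) = 0.835.

ω_n = 6.58 rad/s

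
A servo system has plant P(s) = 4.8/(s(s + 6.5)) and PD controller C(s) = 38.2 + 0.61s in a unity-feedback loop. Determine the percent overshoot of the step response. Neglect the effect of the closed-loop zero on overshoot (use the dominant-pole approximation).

31.1%

Forward path: (38.2 + 0.61s)·4.8/(s(s+6.5)). The closed-loop characteristic equation is s² + (6.5 + 4.8·0.61)s + 4.8·38.2 = 0.
That is s² + 9.428s + 183.4 = 0, so ω_n = 13.54 rad/s and ζ = 9.428/(2·13.54) = 0.3481.
%OS = 100·exp(−πζ/√(1−ζ²)) = 31.1%.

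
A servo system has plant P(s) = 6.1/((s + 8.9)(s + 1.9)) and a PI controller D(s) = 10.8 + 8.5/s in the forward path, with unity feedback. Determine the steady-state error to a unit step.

The open loop D(s)P(s) has a pole at the origin (type 1), so the static position error constant is infinite and e_ss = 1/(1+∞) = 0.

0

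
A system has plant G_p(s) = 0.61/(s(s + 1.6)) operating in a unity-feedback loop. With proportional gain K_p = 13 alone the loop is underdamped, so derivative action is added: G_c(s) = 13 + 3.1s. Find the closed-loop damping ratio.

ζ = 0.62

Forward path: (13 + 3.1s)·0.61/(s(s+1.6)). The closed-loop characteristic equation is s² + (1.6 + 0.61·3.1)s + 0.61·13 = 0.
That is s² + 3.491s + 7.93 = 0, so ω_n = 2.816 rad/s and ζ = 3.491/(2·2.816) = 0.6198.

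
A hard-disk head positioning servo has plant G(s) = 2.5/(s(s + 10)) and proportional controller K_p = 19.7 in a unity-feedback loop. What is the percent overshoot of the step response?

Closed-loop characteristic equation: s² + 10s + 49.25 = 0, so ω_n = 7.018 rad/s and ζ = 10/(2·7.018) = 0.7125.
%OS = 100·exp(−πζ/√(1−ζ²)) = 100·exp(−π·0.7125/√0.4924) = 4.12%.

4.12%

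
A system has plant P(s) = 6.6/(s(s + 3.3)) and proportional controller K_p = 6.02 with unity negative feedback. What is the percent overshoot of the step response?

From 1 + K_pP(s) = 0: s² + 3.3s + 39.73 = 0 ⇒ ω_n = 6.303, ζ = 0.2618.
%OS = 100·exp(−πζ/√(1−ζ²)) = 100·exp(−π·0.2618/√0.9315) = 42.7%.

42.7%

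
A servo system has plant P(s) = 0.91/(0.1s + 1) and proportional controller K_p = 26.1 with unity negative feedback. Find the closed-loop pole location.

Closed loop: T(s) = K_p·P/(1+K_p·P) = 23.75/(0.1s + 1 + 23.75), with pole at s = −(1 + 23.75)/0.1 = −247.5.

s = -247.5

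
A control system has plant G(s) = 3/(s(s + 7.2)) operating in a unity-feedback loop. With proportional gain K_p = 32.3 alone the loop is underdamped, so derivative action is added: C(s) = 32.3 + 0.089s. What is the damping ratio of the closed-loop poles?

ζ = 0.379

Forward path: (32.3 + 0.089s)·3/(s(s+7.2)). The closed-loop characteristic equation is s² + (7.2 + 3·0.089)s + 3·32.3 = 0.
That is s² + 7.467s + 96.9 = 0, so ω_n = 9.844 rad/s and ζ = 7.467/(2·9.844) = 0.3793.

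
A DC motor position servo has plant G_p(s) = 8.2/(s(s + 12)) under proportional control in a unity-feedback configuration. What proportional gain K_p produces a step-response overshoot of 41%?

K_p = 58.9

From %OS = 100·exp(−πζ/√(1−ζ²)) = 41%, ζ = −ln(0.41)/√(π²+ln²(0.41)) = 0.273.
Characteristic equation s² + 12s + 8.2K_p = 0 gives ζ = 12/(2√(8.2K_p)).
Setting ζ = 0.273: √(8.2K_p) = 12/(2·0.273) = 21.98, so K_p = 483/8.2 = 58.9.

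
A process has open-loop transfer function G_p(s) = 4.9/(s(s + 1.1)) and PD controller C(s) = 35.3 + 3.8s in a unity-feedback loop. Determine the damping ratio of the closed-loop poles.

ζ = 0.75

Forward path: (35.3 + 3.8s)·4.9/(s(s+1.1)). The closed-loop characteristic equation is s² + (1.1 + 4.9·3.8)s + 4.9·35.3 = 0.
That is s² + 19.72s + 173 = 0, so ω_n = 13.15 rad/s and ζ = 19.72/(2·13.15) = 0.7497.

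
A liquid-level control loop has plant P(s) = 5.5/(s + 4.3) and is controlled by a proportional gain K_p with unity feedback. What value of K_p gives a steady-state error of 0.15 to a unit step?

K_p = 4.43

For a type-0 loop with proportional control, e_ss = 1/(1 + K_p·P(0)).
P(0) = 1.279. Require 1/(1 + K_p·1.279) = 0.15, so 1 + 1.279·K_p = 6.667.
K_p = (6.667 − 1)/1.279 = 4.43.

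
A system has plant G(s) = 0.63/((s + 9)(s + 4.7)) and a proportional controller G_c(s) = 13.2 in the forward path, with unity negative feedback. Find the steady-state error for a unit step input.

0.836

The loop is type 0. Static position error constant K_pos = G_c(0)·G(0) = 13.2·0.01489 = 0.1966.
Steady-state error to a unit step: e_ss = 1/(1+K_pos) = 1/1.197 = 0.836.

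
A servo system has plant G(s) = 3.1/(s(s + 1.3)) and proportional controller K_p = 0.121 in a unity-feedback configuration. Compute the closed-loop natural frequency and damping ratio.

The closed-loop denominator is s(s+1.3) + 0.121·3.1 = s² + 1.3s + 0.3751.
Matching s² + 2ζω_n s + ω_n²: ω_n = √0.3751 = 0.6125 rad/s and 2ζω_n = 1.3, so ζ = 1.3/(2·0.6125) = 1.06.

ω_n = 0.612 rad/s, ζ = 1.06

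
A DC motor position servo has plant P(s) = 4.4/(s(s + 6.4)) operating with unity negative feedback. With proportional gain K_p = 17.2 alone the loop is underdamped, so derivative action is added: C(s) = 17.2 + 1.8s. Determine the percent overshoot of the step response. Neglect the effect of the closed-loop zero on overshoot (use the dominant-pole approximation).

1.05%

Forward path: (17.2 + 1.8s)·4.4/(s(s+6.4)). The closed-loop characteristic equation is s² + (6.4 + 4.4·1.8)s + 4.4·17.2 = 0.
That is s² + 14.32s + 75.68 = 0, so ω_n = 8.699 rad/s and ζ = 14.32/(2·8.699) = 0.823.
%OS = 100·exp(−πζ/√(1−ζ²)) = 1.05%.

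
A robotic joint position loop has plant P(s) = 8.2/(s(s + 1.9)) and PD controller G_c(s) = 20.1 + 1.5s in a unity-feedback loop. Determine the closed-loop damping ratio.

Forward path: (20.1 + 1.5s)·8.2/(s(s+1.9)). The closed-loop characteristic equation is s² + (1.9 + 8.2·1.5)s + 8.2·20.1 = 0.
That is s² + 14.2s + 164.8 = 0, so ω_n = 12.84 rad/s and ζ = 14.2/(2·12.84) = 0.553.

ζ = 0.553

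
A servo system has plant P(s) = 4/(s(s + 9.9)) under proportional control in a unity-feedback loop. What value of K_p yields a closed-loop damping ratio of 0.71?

Closed-loop characteristic equation: s² + 9.9s + K_p·4 = 0.
So ω_n = √(4K_p) and 2ζω_n = 9.9, giving ζ = 9.9/(2√(4K_p)).
Setting ζ = 0.71: √(4K_p) = 9.9/(2·0.71) = 6.972, so K_p = 48.61/4 = 12.2.

K_p = 12.2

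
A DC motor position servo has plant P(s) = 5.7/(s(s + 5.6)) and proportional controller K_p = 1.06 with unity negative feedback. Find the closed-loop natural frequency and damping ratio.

With unity feedback the closed-loop characteristic equation is s² + 5.6s + 1.06·5.7 = s² + 5.6s + 6.042 = 0.
Matching s² + 2ζω_n s + ω_n²: ω_n = √6.042 = 2.458 rad/s and 2ζω_n = 5.6, so ζ = 5.6/(2·2.458) = 1.14.

ω_n = 2.46 rad/s, ζ = 1.14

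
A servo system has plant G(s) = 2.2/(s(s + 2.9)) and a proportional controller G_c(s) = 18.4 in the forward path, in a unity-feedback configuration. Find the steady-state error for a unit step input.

The open loop G_c(s)G(s) has a pole at the origin (type 1), so the static position error constant is infinite and e_ss = 1/(1+∞) = 0.

0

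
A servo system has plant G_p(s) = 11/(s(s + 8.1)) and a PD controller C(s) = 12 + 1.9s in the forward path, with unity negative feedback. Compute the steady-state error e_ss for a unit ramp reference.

The loop has one pole at the origin (type 1). Velocity error constant K_v = lim_{s→0} s·C(s)G_p(s) = 12·11/8.1 = 16.3.
Steady-state error to a unit ramp: e_ss = 1/K_v = 0.0614.

0.0614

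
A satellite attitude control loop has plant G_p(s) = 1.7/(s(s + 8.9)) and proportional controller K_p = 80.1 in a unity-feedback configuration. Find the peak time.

The closed-loop denominator s² + 8.9s + 136.2 gives ω_n = √136.2 = 11.67 and ζ = 8.9/(2ω_n) = 0.3813.
Damped frequency ω_d = ω_n√(1−ζ²) = 10.79 rad/s, so peak time T_p = π/ω_d = 0.291 s.

T_p = 0.291 s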